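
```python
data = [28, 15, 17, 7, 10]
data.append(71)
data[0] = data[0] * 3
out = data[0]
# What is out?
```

Trace:
`data = [28, 15, 17, 7, 10]` → data = [28, 15, 17, 7, 10]
`data.append(71)` → data = [28, 15, 17, 7, 10, 71]
`data[0] = data[0] * 3` → data = [84, 15, 17, 7, 10, 71]
`out = data[0]` → out = 84
So out = 84

Answer: 84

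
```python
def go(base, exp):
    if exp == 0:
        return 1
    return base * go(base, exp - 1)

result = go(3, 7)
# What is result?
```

go(3, 7) = 3 * 3 * 3 * 3 * 3 * 3 * 3 = 2187

Answer: 2187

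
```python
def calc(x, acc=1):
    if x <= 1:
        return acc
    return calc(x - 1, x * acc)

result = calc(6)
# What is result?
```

Accumulator trace (n, acc): (6, 1) -> (5, 6) -> (4, 30) -> (3, 120) -> (2, 360) -> (1, 720) -> return 720

Answer: 720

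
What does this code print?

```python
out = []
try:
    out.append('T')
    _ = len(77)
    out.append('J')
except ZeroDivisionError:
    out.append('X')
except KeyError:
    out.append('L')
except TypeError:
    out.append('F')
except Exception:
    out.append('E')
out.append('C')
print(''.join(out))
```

Execution trace: 'T' (try body) → 'F' (except TypeError) → 'C' (after the try/except). Output: TFC

Answer: TFC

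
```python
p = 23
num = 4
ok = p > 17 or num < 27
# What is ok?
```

Trace:
`p = 23` → p = 23
`num = 4` → num = 4
`ok = p > 17 or num < 27` → ok = True
So ok = True

Answer: True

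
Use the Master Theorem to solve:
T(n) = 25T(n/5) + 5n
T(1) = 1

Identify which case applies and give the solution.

a=25, b=5, f(n)=5n. log_5(25) = 2. Since c=1 < 2, Case 1 applies: T(n) = Θ(n^log_b(a)) = O(n^2).

Answer: O(n^2) - Case 1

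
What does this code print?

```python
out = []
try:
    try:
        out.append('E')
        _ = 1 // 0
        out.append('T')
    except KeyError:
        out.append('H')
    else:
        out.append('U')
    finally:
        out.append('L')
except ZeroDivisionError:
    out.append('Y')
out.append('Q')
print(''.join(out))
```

Execution trace: 'E' (try body) → 'L' (finally) → 'Y' (outer except ZeroDivisionError) → 'Q' (after the try/except). Output: ELYQ

Answer: ELYQ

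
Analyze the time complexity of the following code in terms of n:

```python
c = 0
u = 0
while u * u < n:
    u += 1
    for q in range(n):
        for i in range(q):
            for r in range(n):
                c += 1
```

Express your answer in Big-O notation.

Each loop level contributes: √n × n × n × n. Multiplying the contributions gives O(n^3√n).

Answer: O(n^3√n)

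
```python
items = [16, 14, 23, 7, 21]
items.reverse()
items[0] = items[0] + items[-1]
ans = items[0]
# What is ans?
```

Trace:
`items = [16, 14, 23, 7, 21]` → items = [16, 14, 23, 7, 21]
`items.reverse()` → items = [21, 7, 23, 14, 16]
`items[0] = items[0] + items[-1]` → items = [37, 7, 23, 14, 16]
`ans = items[0]` → ans = 37
So ans = 37

Answer: 37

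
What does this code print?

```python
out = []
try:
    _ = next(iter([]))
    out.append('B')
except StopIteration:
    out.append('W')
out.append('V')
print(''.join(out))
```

Execution trace: 'W' (except StopIteration) → 'V' (after the try/except). Output: WV

Answer: WV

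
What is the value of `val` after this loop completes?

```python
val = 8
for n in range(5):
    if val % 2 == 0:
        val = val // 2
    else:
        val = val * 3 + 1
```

Collatz-style transformation from 8
`val` takes the values: 8 → 4 → 2 → 1 → 4 → 2

Answer: 2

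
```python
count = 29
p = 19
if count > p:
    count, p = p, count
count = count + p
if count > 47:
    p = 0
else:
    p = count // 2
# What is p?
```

Trace:
`count = 29` → count = 29
`p = 19` → p = 19
`if count > p: ...` → count > p is True → count = 19; p = 29
`count = count + p` → count = 48
`if count > 47: ...` → count > 47 is True → p = 0
So p = 0

Answer: 0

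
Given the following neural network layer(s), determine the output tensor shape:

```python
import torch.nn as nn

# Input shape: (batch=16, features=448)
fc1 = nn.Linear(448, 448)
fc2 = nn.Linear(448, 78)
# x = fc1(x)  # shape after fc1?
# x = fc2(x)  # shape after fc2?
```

Input: (16, 448) -> after fc1: (16, 448) -> Output: (16, 78)

Answer: (16, 78)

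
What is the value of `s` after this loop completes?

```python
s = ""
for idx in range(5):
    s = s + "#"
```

Repeat '#' 5 times
`s` takes the values: "" → "#" → "##" → "###" → "####" → "#####"

Answer: "#####"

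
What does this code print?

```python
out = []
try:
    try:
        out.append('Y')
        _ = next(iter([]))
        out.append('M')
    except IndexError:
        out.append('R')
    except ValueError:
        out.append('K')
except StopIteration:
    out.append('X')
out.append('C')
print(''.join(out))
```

Execution trace: 'Y' (try body) → 'X' (outer except StopIteration) → 'C' (after the try/except). Output: YXC

Answer: YXC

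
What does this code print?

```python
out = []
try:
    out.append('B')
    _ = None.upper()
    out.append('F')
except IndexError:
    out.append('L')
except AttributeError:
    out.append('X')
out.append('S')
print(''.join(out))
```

Execution trace: 'B' (try body) → 'X' (except AttributeError) → 'S' (after the try/except). Output: BXS

Answer: BXS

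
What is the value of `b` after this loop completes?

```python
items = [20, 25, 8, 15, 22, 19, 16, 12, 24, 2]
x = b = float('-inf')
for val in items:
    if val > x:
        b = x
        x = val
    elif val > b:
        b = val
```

Second largest (with repeats) in [20, 25, 8, 15, 22, 19, 16, 12, 24, 2]
`b` takes the values: -inf → 20 → 22 → 24

Answer: 24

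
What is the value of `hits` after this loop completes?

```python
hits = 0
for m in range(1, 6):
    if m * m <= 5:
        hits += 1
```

Count numbers where m² ≤ 5
`hits` takes the values: 0 → 1 → 2

Answer: 2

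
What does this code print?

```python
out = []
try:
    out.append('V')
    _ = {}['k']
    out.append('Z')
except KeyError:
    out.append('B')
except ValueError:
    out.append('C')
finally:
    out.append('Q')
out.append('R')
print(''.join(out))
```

Execution trace: 'V' (try body) → 'B' (except KeyError) → 'Q' (finally) → 'R' (after the try/except). Output: VBQR

Answer: VBQR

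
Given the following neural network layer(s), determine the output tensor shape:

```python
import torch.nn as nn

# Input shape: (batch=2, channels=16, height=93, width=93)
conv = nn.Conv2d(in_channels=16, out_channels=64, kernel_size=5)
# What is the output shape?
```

Input: (2, 16, 93, 93) -> Output: (2, 64, 89, 89)

Answer: (2, 64, 89, 89)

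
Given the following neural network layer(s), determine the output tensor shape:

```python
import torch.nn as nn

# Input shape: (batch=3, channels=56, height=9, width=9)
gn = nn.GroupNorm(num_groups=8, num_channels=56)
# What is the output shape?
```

Input: (3, 56, 9, 9) -> Output: (3, 56, 9, 9)

Answer: (3, 56, 9, 9)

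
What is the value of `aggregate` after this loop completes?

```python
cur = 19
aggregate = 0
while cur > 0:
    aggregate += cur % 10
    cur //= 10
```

Sum digits of 19
`aggregate` takes the values: 0 → 9 → 10

Answer: 10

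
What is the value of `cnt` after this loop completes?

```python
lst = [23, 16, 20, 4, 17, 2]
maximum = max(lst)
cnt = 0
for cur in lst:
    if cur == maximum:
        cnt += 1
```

Count of max value 23 in [23, 16, 20, 4, 17, 2]
`cnt` takes the values: 0 → 1

Answer: 1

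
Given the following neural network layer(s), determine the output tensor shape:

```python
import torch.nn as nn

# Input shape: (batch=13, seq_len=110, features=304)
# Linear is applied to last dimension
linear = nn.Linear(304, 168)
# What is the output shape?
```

Input: (13, 110, 304) -> Output: (13, 110, 168)

Answer: (13, 110, 168)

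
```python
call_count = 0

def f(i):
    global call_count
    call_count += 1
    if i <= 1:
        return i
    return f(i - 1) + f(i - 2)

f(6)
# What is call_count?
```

Calls(i) = 1 + Calls(i-1) + Calls(i-2); Calls(0)=Calls(1)=1. For i=6 this gives 25.

Answer: 25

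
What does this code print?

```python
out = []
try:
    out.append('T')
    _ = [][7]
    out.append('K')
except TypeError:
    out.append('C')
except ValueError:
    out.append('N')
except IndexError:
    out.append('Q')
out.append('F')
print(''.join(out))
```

Execution trace: 'T' (try body) → 'Q' (except IndexError) → 'F' (after the try/except). Output: TQF

Answer: TQF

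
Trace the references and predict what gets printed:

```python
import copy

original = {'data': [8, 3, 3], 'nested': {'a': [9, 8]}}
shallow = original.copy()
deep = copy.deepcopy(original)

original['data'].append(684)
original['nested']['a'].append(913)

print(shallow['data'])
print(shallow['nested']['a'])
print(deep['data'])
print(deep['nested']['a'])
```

Key concept: comparing shallow vs deep copy.
Step by step:
`original = {'data': [8, 3, 3], 'nested': {'a': [9, 8]}}` → original = {'data': [8, 3, 3], 'nested': {'a': [9, 8]}}
`shallow = original.copy()` → shallow = {'data': [8, 3, 3], 'nested': {'a': [9, 8]}}
`deep = copy.deepcopy(original)` → deep = {'data': [8, 3, 3], 'nested': {'a': [9, 8]}}
`original['data'].append(684)` → original = {'data': [8, 3, 3, 684], 'nested': {'a': [9, 8]}}; shallow = {'data': [8, 3, 3, 684], 'nested': {'a': [9, 8]}}
`original['nested']['a'].append(913)` → original = {'data': [8, 3, 3, 684], 'nested': {'a': [9, 8, 913]}}; shallow = {'data': [8, 3, 3, 684], 'nested': {'a': [9, 8, 913]}}
`print(shallow['data'])` → prints [8, 3, 3, 684]
`print(shallow['nested']['a'])` → prints [9, 8, 913]
`print(deep['data'])` → prints [8, 3, 3]
`print(deep['nested']['a'])` → prints [9, 8]

Answer:
[8, 3, 3, 684]
[9, 8, 913]
[8, 3, 3]
[9, 8]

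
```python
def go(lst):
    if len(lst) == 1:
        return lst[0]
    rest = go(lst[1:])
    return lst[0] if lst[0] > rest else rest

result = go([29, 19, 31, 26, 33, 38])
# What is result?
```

Recursive max over [29, 19, 31, 26, 33, 38] = 38

Answer: 38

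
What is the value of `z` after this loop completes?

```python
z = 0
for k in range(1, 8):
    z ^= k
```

XOR of 1 to 7
`z` takes the values: 0 → 1 → 3 → 0 → 4 → 1 → 7 → 0

Answer: 0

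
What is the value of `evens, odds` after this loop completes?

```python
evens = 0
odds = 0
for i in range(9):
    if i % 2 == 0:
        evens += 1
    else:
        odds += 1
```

Count evens and odds in range(9)
`evens, odds` takes the values: (0, 0) → (1, 0) → (1, 1) → (2, 1) → (2, 2) → (3, 2) → (3, 3) → (4, 3) → (4, 4) → (5, 4)

Answer: 5, 4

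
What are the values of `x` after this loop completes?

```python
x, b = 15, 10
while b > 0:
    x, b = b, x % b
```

GCD of 15 and 10
`x` takes the values: 15 → 10 → 5

Answer: 5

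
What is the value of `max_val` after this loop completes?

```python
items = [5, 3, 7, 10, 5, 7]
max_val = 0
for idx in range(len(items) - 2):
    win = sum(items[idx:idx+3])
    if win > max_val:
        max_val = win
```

Max sum of 3-element window in [5, 3, 7, 10, 5, 7]
`max_val` takes the values: 0 → 15 → 20 → 22

Answer: 22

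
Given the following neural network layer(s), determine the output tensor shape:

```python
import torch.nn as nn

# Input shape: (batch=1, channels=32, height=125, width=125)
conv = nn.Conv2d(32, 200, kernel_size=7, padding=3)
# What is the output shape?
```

Input: (1, 32, 125, 125) -> Output: (1, 200, 125, 125)

Answer: (1, 200, 125, 125)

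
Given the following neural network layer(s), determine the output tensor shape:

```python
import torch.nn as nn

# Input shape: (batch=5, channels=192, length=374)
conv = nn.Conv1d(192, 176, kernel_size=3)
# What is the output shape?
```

Input: (5, 192, 374) -> Output: (5, 176, 372)

Answer: (5, 176, 372)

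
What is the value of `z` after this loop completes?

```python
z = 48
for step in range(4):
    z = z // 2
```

Halve 4 times: 48 // 2^4 = 3
`z` takes the values: 48 → 24 → 12 → 6 → 3

Answer: 3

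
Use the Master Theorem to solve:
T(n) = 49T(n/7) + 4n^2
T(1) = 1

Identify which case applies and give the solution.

a=49, b=7, f(n)=4n^2. log_7(49) = 2. Since c=2 = 2, Case 2 applies: T(n) = Θ(n^log_b(a) · log n) = O(n^2 log n).

Answer: O(n^2 log n) - Case 2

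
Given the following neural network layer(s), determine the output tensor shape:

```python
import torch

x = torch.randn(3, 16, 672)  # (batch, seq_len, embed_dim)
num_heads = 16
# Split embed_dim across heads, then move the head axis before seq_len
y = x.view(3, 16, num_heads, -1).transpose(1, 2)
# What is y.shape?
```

Input: (3, 16, 672) -> head_dim = 672 // 16 = 42; after view: (3, 16, 16, 42) -> after transpose(1, 2): (3, 16, 16, 42) -> Output: (3, 16, 16, 42)

Answer: (3, 16, 16, 42)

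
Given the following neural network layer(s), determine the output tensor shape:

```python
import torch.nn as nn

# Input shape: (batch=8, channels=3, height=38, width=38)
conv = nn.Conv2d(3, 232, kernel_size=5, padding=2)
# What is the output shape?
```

Input: (8, 3, 38, 38) -> Output: (8, 232, 38, 38)

Answer: (8, 232, 38, 38)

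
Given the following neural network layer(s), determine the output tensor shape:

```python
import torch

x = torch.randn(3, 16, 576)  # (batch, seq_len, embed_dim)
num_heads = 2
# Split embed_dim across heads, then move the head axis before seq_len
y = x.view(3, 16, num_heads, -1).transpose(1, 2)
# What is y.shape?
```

Input: (3, 16, 576) -> head_dim = 576 // 2 = 288; after view: (3, 16, 2, 288) -> after transpose(1, 2): (3, 2, 16, 288) -> Output: (3, 2, 16, 288)

Answer: (3, 2, 16, 288)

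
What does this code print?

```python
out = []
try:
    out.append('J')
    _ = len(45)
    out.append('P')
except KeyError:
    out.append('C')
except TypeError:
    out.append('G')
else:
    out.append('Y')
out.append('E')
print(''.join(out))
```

Execution trace: 'J' (try body) → 'G' (except TypeError) → 'E' (after the try/except). Output: JGE

Answer: JGE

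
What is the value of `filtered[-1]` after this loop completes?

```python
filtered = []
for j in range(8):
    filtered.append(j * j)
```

Last element of squares 0 to 7
`filtered` takes the values: [] → [0] → [0, 1] → [0, 1, 4] → [0, 1, 4, 9] → [0, 1, 4, 9, 16] → [0, 1, 4, 9, 16, 25] → [0, 1, 4, 9, 16, 25, 36] → [0, 1, 4, 9, 16, 25, 36, 49]
So `filtered[-1]` = 49

Answer: 49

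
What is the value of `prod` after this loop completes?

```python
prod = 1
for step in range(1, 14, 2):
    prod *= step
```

Product of 1, 3, 5, ... up to 13
`prod` takes the values: 1 → 3 → 15 → 105 → 945 → 10395 → 135135

Answer: 135135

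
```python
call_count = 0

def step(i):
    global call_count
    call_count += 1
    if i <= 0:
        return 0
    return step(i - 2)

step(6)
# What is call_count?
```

Linear recursion stepping by 2: 4 calls from i=6 down to ≤0.

Answer: 4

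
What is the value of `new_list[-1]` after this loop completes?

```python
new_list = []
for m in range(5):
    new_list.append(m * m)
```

Last element of squares 0 to 4
`new_list` takes the values: [] → [0] → [0, 1] → [0, 1, 4] → [0, 1, 4, 9] → [0, 1, 4, 9, 16]
So `new_list[-1]` = 16

Answer: 16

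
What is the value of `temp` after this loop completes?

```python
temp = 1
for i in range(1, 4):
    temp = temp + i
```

Start at 1, add 1 through 3
`temp` takes the values: 1 → 2 → 4 → 7

Answer: 7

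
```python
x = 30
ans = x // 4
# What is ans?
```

Trace:
`x = 30` → x = 30
`ans = x // 4` → ans = 7
So ans = 7

Answer: 7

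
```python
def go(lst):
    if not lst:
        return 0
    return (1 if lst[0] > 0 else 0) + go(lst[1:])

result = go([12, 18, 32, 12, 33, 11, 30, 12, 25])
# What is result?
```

Count of positive elements in [12, 18, 32, 12, 33, 11, 30, 12, 25] = 9

Answer: 9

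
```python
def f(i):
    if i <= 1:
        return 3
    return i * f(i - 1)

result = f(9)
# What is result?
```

f(9) = 9 * 8 * 7 * 6 * 5 * 4 * 3 * 2 * 3 = 1088640

Answer: 1088640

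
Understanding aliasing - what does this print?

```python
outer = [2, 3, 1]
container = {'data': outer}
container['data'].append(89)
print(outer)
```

Key concept: dict holds reference to list.
Step by step:
`outer = [2, 3, 1]` → outer = [2, 3, 1]
`container = {'data': outer}` → container = {'data': [2, 3, 1]}
`container['data'].append(89)` → outer = [2, 3, 1, 89]; container = {'data': [2, 3, 1, 89]}
`print(outer)` → prints [2, 3, 1, 89]

Answer: [2, 3, 1, 89]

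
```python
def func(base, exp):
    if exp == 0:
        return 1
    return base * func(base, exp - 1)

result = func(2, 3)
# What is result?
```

func(2, 3) = 2 * 2 * 2 = 8

Answer: 8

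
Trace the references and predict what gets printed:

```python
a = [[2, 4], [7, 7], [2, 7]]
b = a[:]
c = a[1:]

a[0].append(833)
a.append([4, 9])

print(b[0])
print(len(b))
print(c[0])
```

Key concept: slice with nested mutation.
Step by step:
`a = [[2, 4], [7, 7], [2, 7]]` → a = [[2, 4], [7, 7], [2, 7]]
`b = a[:]` → b = [[2, 4], [7, 7], [2, 7]]
`c = a[1:]` → c = [[7, 7], [2, 7]]
`a[0].append(833)` → a = [[2, 4, 833], [7, 7], [2, 7]]; b = [[2, 4, 833], [7, 7], [2, 7]]
`a.append([4, 9])` → a = [[2, 4, 833], [7, 7], [2, 7], [4, 9]]
`print(b[0])` → prints [2, 4, 833]
`print(len(b))` → prints 3
`print(c[0])` → prints [7, 7]

Answer:
[2, 4, 833]
3
[7, 7]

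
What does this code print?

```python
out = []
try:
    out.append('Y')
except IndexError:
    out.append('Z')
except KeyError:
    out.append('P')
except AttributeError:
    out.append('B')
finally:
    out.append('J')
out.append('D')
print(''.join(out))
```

Execution trace: 'Y' (try body, no exception) → 'J' (finally) → 'D' (after the try/except). Output: YJD

Answer: YJD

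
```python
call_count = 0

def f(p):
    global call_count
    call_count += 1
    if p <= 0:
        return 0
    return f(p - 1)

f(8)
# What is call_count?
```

Linear recursion stepping by 1: 9 calls from p=8 down to ≤0.

Answer: 9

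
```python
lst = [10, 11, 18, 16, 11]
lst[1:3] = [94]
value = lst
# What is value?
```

Trace:
`lst = [10, 11, 18, 16, 11]` → lst = [10, 11, 18, 16, 11]
`lst[1:3] = [94]` → lst = [10, 94, 16, 11]
`value = lst` → value = [10, 94, 16, 11]
So value = [10, 94, 16, 11]

Answer: [10, 94, 16, 11]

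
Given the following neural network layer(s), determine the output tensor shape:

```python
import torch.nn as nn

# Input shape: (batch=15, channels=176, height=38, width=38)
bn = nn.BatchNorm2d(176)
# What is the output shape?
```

Input: (15, 176, 38, 38) -> Output: (15, 176, 38, 38)

Answer: (15, 176, 38, 38)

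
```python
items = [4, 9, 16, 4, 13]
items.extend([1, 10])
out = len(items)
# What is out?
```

Trace:
`items = [4, 9, 16, 4, 13]` → items = [4, 9, 16, 4, 13]
`items.extend([1, 10])` → items = [4, 9, 16, 4, 13, 1, 10]
`out = len(items)` → out = 7
So out = 7

Answer: 7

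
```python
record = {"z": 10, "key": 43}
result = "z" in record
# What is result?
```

Trace:
`record = {"z": 10, "key": 43}` → record = {'z': 10, 'key': 43}
`result = "z" in record` → result = True
So result = True

Answer: True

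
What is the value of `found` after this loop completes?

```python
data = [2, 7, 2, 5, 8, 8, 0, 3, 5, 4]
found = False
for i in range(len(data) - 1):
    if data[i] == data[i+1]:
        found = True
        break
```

Check consecutive duplicates in [2, 7, 2, 5, 8, 8, 0, 3, 5, 4]
`found` takes the values: False → True

Answer: True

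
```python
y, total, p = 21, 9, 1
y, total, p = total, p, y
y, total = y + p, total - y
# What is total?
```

Trace:
`y, total, p = 21, 9, 1` → y = 21; total = 9; p = 1
`y, total, p = total, p, y` → y = 9; total = 1; p = 21
`y, total = y + p, total - y` → y = 30; total = -8
So total = -8

Answer: -8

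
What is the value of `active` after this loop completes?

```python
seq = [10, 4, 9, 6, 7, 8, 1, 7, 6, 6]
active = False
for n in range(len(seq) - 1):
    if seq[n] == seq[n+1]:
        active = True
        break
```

Check consecutive duplicates in [10, 4, 9, 6, 7, 8, 1, 7, 6, 6]
`active` takes the values: False → True

Answer: True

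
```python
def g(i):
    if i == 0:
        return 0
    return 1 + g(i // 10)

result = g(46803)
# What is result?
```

Count of digits of 46803: 5

Answer: 5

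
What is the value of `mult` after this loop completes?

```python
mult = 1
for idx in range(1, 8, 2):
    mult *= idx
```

Product of 1, 3, 5, ... up to 7
`mult` takes the values: 1 → 3 → 15 → 105

Answer: 105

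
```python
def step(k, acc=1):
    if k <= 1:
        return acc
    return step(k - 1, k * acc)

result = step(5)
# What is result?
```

Accumulator trace (n, acc): (5, 1) -> (4, 5) -> (3, 20) -> (2, 60) -> (1, 120) -> return 120

Answer: 120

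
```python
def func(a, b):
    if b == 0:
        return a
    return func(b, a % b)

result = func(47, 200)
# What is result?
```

func(47, 200) -> func(200, 47) -> func(47, 12) -> func(12, 11) -> func(11, 1) -> func(1, 0) -> 1

Answer: 1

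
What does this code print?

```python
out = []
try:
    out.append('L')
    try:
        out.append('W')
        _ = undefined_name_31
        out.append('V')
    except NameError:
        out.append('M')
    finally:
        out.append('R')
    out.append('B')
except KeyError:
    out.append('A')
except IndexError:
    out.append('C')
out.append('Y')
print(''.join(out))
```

Execution trace: 'L' (try body) → 'W' (inner try body) → 'M' (inner except NameError) → 'R' (inner finally) → 'B' (try body, no exception) → 'Y' (after the try/except). Output: LWMRBY

Answer: LWMRBY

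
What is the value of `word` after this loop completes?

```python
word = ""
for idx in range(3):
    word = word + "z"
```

Repeat 'z' 3 times
`word` takes the values: "" → "z" → "zz" → "zzz"

Answer: "zzz"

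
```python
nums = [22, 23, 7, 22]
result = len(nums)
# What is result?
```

Trace:
`nums = [22, 23, 7, 22]` → nums = [22, 23, 7, 22]
`result = len(nums)` → result = 4
So result = 4

Answer: 4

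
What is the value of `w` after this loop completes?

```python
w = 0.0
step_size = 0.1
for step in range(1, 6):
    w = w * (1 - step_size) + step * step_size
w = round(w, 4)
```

Moving average with lr=0.1
`w` takes the values: 0.0 → 0.1 → 0.29 → 0.561 → 0.9049 → 1.31441 → 1.3144

Answer: 1.3144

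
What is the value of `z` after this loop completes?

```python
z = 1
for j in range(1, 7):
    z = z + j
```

Start at 1, add 1 through 6
`z` takes the values: 1 → 2 → 4 → 7 → 11 → 16 → 22

Answer: 22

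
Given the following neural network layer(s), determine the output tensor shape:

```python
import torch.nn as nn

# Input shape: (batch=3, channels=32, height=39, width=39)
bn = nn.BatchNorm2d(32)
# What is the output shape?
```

Input: (3, 32, 39, 39) -> Output: (3, 32, 39, 39)

Answer: (3, 32, 39, 39)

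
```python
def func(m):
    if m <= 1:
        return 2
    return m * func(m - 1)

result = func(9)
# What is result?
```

func(9) = 9 * 8 * 7 * 6 * 5 * 4 * 3 * 2 * 2 = 725760

Answer: 725760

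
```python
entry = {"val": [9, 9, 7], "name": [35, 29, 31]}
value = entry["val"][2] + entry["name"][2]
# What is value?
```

Trace:
`entry = {"val": [9, 9, 7], "name": [35, 29, 31]}` → entry = {'val': [9, 9, 7], 'name': [35, 29, 31]}
`value = entry["val"][2] + entry["name"][2]` → value = 38
So value = 38

Answer: 38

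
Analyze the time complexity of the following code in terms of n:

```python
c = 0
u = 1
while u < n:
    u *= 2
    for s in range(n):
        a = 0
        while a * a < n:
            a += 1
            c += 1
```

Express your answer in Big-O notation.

Each loop level contributes: log n × n × √n. Multiplying the contributions gives O(n√n log n).

Answer: O(n√n log n)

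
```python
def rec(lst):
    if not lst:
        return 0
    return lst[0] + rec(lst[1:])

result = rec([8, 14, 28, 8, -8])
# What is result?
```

8 + 14 + 28 + 8 + (-8) + 0 = 50

Answer: 50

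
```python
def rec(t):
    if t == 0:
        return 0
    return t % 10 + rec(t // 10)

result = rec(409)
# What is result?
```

Sum of digits of 409: 9 + 0 + 4 = 13

Answer: 13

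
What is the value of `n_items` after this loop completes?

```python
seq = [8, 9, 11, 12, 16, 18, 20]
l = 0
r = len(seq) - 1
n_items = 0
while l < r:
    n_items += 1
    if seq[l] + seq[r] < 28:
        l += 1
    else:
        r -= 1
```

Steps to find pair summing to 28
`n_items` takes the values: 0 → 1 → 2 → 3 → 4 → 5 → 6

Answer: 6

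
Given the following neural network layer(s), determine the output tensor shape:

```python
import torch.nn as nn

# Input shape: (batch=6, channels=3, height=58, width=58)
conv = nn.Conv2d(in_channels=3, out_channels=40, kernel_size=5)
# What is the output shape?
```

Input: (6, 3, 58, 58) -> Output: (6, 40, 54, 54)

Answer: (6, 40, 54, 54)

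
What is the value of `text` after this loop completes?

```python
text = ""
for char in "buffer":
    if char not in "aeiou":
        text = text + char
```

Remove vowels from 'buffer'
`text` takes the values: "" → "b" → "bf" → "bff" → "bffr"

Answer: "bffr"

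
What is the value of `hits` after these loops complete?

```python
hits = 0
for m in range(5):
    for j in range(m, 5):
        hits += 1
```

Upper triangle: 5 + 4 + ... + 1
`hits` takes the values: 0 → 1 → 2 → 3 → 4 → 5 → 6 → 7 → 8 → 9 → 10 → 11 → 12 → 13 → 14 → 15

Answer: 15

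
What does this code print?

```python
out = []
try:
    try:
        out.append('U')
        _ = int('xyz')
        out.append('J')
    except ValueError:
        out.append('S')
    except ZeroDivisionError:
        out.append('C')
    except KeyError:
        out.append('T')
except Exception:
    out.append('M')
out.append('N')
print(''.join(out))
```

Execution trace: 'U' (inner try body) → 'S' (inner except ValueError) → 'N' (after the try/except). Output: USN

Answer: USN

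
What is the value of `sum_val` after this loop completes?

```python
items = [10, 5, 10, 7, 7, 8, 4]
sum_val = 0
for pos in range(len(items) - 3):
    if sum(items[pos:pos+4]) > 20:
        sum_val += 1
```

Count windows with sum > 20
`sum_val` takes the values: 0 → 1 → 2 → 3 → 4

Answer: 4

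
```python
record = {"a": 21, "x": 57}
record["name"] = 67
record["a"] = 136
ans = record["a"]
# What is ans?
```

Trace:
`record = {"a": 21, "x": 57}` → record = {'a': 21, 'x': 57}
`record["name"] = 67` → record = {'a': 21, 'x': 57, 'name': 67}
`record["a"] = 136` → record = {'a': 136, 'x': 57, 'name': 67}
`ans = record["a"]` → ans = 136
So ans = 136

Answer: 136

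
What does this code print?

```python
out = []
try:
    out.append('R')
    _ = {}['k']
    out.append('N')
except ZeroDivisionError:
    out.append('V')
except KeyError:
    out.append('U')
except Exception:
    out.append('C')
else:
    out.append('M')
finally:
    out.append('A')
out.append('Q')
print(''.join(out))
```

Execution trace: 'R' (try body) → 'U' (except KeyError) → 'A' (finally) → 'Q' (after the try/except). Output: RUAQ

Answer: RUAQ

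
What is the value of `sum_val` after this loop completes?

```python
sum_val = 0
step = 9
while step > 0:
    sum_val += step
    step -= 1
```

Sum 9 down to 1
`sum_val` takes the values: 0 → 9 → 17 → 24 → 30 → 35 → 39 → 42 → 44 → 45

Answer: 45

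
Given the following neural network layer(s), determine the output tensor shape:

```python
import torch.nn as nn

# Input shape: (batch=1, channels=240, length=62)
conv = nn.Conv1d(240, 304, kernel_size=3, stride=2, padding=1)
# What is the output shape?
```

Input: (1, 240, 62) -> Output: (1, 304, 31)

Answer: (1, 304, 31)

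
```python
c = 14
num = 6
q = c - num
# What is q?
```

Trace:
`c = 14` → c = 14
`num = 6` → num = 6
`q = c - num` → q = 8
So q = 8

Answer: 8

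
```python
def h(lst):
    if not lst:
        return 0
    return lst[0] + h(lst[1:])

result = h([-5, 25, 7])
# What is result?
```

(-5) + 25 + 7 + 0 = 27

Answer: 27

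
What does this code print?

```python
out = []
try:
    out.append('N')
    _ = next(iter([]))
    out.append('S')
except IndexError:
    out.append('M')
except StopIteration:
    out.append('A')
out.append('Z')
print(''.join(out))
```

Execution trace: 'N' (try body) → 'A' (except StopIteration) → 'Z' (after the try/except). Output: NAZ

Answer: NAZ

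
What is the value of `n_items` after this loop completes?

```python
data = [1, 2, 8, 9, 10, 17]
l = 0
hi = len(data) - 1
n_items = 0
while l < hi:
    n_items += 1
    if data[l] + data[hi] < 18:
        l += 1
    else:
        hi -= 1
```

Steps to find pair summing to 18
`n_items` takes the values: 0 → 1 → 2 → 3 → 4 → 5

Answer: 5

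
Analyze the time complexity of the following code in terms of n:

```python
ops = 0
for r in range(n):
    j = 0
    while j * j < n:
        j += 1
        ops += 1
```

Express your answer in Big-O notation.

Each loop level contributes: n × √n. Multiplying the contributions gives O(n√n).

Answer: O(n√n)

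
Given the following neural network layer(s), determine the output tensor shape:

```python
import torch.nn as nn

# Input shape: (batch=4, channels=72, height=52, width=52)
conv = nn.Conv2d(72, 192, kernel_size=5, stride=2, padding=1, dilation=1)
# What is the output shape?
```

Input: (4, 72, 52, 52) -> Output: (4, 192, 25, 25)

Answer: (4, 192, 25, 25)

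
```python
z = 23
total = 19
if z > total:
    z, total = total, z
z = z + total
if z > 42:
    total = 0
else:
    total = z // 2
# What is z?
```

Trace:
`z = 23` → z = 23
`total = 19` → total = 19
`if z > total: ...` → z > total is True → z = 19; total = 23
`z = z + total` → z = 42
`if z > 42: ...` → z > 42 is False, take else branch → total = 21
So z = 42

Answer: 42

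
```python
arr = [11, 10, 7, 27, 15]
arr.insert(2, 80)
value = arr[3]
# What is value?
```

Trace:
`arr = [11, 10, 7, 27, 15]` → arr = [11, 10, 7, 27, 15]
`arr.insert(2, 80)` → arr = [11, 10, 80, 7, 27, 15]
`value = arr[3]` → value = 7
So value = 7

Answer: 7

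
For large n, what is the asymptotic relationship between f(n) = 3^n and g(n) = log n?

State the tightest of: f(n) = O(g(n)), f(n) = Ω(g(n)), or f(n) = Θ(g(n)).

3^n vs log n: f(n) = Ω(g(n)) but not O(g(n)) — 3^n grows strictly faster than log n.

Answer: f(n) = Ω(g(n)) but not O(g(n)) — 3^n grows strictly faster than log n.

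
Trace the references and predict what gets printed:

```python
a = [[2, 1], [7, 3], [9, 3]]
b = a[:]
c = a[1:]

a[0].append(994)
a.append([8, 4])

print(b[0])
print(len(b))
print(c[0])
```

Key concept: slice with nested mutation.
Step by step:
`a = [[2, 1], [7, 3], [9, 3]]` → a = [[2, 1], [7, 3], [9, 3]]
`b = a[:]` → b = [[2, 1], [7, 3], [9, 3]]
`c = a[1:]` → c = [[7, 3], [9, 3]]
`a[0].append(994)` → a = [[2, 1, 994], [7, 3], [9, 3]]; b = [[2, 1, 994], [7, 3], [9, 3]]
`a.append([8, 4])` → a = [[2, 1, 994], [7, 3], [9, 3], [8, 4]]
`print(b[0])` → prints [2, 1, 994]
`print(len(b))` → prints 3
`print(c[0])` → prints [7, 3]

Answer:
[2, 1, 994]
3
[7, 3]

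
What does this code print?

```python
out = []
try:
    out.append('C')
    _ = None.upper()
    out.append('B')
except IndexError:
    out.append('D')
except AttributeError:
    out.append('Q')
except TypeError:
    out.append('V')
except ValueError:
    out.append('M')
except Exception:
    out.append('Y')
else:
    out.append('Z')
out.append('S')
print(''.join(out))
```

Execution trace: 'C' (try body) → 'Q' (except AttributeError) → 'S' (after the try/except). Output: CQS

Answer: CQS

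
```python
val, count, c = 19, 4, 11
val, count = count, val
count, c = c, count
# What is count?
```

Trace:
`val, count, c = 19, 4, 11` → val = 19; count = 4; c = 11
`val, count = count, val` → val = 4; count = 19
`count, c = c, count` → count = 11; c = 19
So count = 11

Answer: 11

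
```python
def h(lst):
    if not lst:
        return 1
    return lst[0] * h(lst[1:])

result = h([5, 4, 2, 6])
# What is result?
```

Product over [5, 4, 2, 6] = 5 * 4 * 2 * 6 = 240

Answer: 240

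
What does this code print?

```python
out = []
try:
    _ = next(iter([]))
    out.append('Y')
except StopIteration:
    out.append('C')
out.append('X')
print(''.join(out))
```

Execution trace: 'C' (except StopIteration) → 'X' (after the try/except). Output: CX

Answer: CX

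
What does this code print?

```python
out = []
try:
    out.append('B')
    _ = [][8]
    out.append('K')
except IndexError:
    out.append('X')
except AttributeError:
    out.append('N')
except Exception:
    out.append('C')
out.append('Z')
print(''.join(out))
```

Execution trace: 'B' (try body) → 'X' (except IndexError) → 'Z' (after the try/except). Output: BXZ

Answer: BXZ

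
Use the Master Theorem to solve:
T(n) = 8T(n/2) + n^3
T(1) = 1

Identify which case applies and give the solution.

a=8, b=2, f(n)=n^3. log_2(8) = 3. Since c=3 = 3, Case 2 applies: T(n) = Θ(n^log_b(a) · log n) = O(n^3 log n).

Answer: O(n^3 log n) - Case 2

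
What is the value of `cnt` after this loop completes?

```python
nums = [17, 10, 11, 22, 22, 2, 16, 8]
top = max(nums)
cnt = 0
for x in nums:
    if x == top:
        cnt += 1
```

Count of max value 22 in [17, 10, 11, 22, 22, 2, 16, 8]
`cnt` takes the values: 0 → 1 → 2

Answer: 2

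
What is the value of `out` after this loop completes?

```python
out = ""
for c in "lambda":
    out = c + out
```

Reverse 'lambda'
`out` takes the values: "" → "l" → "al" → "mal" → "bmal" → "dbmal" → "adbmal"

Answer: "adbmal"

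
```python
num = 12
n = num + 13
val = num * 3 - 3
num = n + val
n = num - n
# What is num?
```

Trace:
`num = 12` → num = 12
`n = num + 13` → n = 25
`val = num * 3 - 3` → val = 33
`num = n + val` → num = 58
`n = num - n` → n = 33
So num = 58

Answer: 58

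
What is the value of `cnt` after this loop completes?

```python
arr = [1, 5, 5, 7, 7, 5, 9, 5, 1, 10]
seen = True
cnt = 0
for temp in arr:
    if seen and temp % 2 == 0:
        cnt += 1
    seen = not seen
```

Count even values at even positions
`cnt` takes the values: 0

Answer: 0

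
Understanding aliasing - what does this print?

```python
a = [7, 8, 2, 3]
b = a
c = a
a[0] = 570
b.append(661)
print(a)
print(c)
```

Key concept: multiple aliases.
Step by step:
`a = [7, 8, 2, 3]` → a = [7, 8, 2, 3]
`b = a` → b = [7, 8, 2, 3] (same object as a)
`c = a` → c = [7, 8, 2, 3] (same object as a, b)
`a[0] = 570` → a = [570, 8, 2, 3] (same object as b, c); b = [570, 8, 2, 3] (same object as a, c); c = [570, 8, 2, 3] (same object as a, b)
`b.append(661)` → a = [570, 8, 2, 3, 661] (same object as b, c); b = [570, 8, 2, 3, 661] (same object as a, c); c = [570, 8, 2, 3, 661] (same object as a, b)
`print(a)` → prints [570, 8, 2, 3, 661]
`print(c)` → prints [570, 8, 2, 3, 661]

Answer:
[570, 8, 2, 3, 661]
[570, 8, 2, 3, 661]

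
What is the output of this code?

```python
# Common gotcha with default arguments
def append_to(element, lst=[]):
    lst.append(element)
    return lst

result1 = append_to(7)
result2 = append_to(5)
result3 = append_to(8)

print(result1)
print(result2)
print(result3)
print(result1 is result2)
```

Key concept: mutable default argument gotcha.
Step by step:
`result1 = append_to(7)` → result1 = [7]
`result2 = append_to(5)` → result1 = [7, 5] (same object as result2); result2 = [7, 5] (same object as result1)
`result3 = append_to(8)` → result1 = [7, 5, 8] (same object as result2, result3); result2 = [7, 5, 8] (same object as result1, result3); result3 = [7, 5, 8] (same object as result1, result2)
`print(result1)` → prints [7, 5, 8]
`print(result2)` → prints [7, 5, 8]
`print(result3)` → prints [7, 5, 8]
`print(result1 is result2)` → prints True

Answer:
[7, 5, 8]
[7, 5, 8]
[7, 5, 8]
True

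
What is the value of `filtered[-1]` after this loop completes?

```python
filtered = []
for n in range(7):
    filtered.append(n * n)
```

Last element of squares 0 to 6
`filtered` takes the values: [] → [0] → [0, 1] → [0, 1, 4] → [0, 1, 4, 9] → [0, 1, 4, 9, 16] → [0, 1, 4, 9, 16, 25] → [0, 1, 4, 9, 16, 25, 36]
So `filtered[-1]` = 36

Answer: 36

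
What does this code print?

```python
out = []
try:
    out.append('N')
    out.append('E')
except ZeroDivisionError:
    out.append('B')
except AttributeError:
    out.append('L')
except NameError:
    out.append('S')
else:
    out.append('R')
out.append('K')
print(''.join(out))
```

Execution trace: 'N' (try body) → 'E' (try body, no exception) → 'R' (else) → 'K' (after the try/except). Output: NERK

Answer: NERK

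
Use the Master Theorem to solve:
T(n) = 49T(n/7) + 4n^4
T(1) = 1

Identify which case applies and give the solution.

a=49, b=7, f(n)=4n^4. log_7(49) = 2. Since c=4 > 2 and the regularity condition holds (49(n/7)^4 = (49/7^4)n^4 with 49/7^4 < 1), Case 3 applies: T(n) = Θ(f(n)) = O(n^4).

Answer: O(n^4) - Case 3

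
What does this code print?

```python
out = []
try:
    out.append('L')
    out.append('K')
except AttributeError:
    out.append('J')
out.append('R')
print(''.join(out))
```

Execution trace: 'L' (try body) → 'K' (try body, no exception) → 'R' (after the try/except). Output: LKR

Answer: LKR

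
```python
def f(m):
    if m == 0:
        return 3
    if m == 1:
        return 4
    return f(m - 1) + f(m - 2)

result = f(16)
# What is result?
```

Build up from base cases: f(0)=3, f(1)=4, f(2)=7, f(3)=11, f(4)=18, f(5)=29, f(6)=47, ..., f(16)=5778

Answer: 5778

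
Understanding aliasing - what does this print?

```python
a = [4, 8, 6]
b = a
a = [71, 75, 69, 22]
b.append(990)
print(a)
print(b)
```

Key concept: rebinding vs mutation: a is rebound to a new list, b still points at the original.
Step by step:
`a = [4, 8, 6]` → a = [4, 8, 6]
`b = a` → b = [4, 8, 6] (same object as a)
`a = [71, 75, 69, 22]` → a = [71, 75, 69, 22]
`b.append(990)` → b = [4, 8, 6, 990]
`print(a)` → prints [71, 75, 69, 22]
`print(b)` → prints [4, 8, 6, 990]

Answer:
[71, 75, 69, 22]
[4, 8, 6, 990]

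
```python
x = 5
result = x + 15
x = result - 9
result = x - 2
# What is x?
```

Trace:
`x = 5` → x = 5
`result = x + 15` → result = 20
`x = result - 9` → x = 11
`result = x - 2` → result = 9
So x = 11

Answer: 11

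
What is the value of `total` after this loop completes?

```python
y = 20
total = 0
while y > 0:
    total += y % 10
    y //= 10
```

Sum digits of 20
`total` takes the values: 0 → 2

Answer: 2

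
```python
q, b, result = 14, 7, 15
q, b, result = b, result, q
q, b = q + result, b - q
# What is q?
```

Trace:
`q, b, result = 14, 7, 15` → q = 14; b = 7; result = 15
`q, b, result = b, result, q` → q = 7; b = 15; result = 14
`q, b = q + result, b - q` → q = 21; b = 8
So q = 21

Answer: 21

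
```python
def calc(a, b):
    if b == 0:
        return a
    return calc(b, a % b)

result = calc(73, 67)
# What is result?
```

calc(73, 67) -> calc(67, 6) -> calc(6, 1) -> calc(1, 0) -> 1

Answer: 1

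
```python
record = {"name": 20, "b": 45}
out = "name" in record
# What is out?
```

Trace:
`record = {"name": 20, "b": 45}` → record = {'name': 20, 'b': 45}
`out = "name" in record` → out = True
So out = True

Answer: True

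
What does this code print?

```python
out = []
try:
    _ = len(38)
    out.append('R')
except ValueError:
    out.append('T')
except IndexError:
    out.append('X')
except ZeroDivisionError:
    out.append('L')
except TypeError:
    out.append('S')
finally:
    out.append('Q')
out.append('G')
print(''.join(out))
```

Execution trace: 'S' (except TypeError) → 'Q' (finally) → 'G' (after the try/except). Output: SQG

Answer: SQG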